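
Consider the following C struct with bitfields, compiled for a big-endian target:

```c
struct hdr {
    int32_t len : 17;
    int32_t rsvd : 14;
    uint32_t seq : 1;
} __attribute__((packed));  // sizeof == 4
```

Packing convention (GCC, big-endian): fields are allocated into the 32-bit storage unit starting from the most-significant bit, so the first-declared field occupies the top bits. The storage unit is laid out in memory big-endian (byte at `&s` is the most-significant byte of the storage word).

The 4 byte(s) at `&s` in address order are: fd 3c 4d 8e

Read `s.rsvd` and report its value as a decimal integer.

-6457

[0]=0xfd [1]=0x3c [2]=0x4d [3]=0x8e (big-endian) → word 0xfd3c4d8e
len [15+:17] = (word>>15) & 0x1ffff = 129656
rsvd [1+:14] = (word>>1) & 0x3fff = 9927  ←
seq [0+:1] = (word>>0) & 0x1 = 0
rsvd signed 14b, MSB=1: 9927 - 16384 = -6457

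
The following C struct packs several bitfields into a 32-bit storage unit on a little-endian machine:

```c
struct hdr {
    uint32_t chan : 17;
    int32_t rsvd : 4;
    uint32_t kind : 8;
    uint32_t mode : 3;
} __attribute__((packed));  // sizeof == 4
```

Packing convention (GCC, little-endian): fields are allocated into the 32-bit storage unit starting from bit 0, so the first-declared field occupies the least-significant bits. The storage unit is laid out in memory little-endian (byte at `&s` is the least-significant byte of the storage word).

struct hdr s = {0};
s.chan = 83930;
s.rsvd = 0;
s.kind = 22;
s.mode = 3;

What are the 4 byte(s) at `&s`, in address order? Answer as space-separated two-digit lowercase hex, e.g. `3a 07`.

[0+:17] chan=83930 & 0x1ffff = 0x147da; word=0x000147da
[17+:4] rsvd=0 & 0xf = 0x0; word=0x000147da
[21+:8] kind=22 & 0xff = 0x16; word=0x02c147da
[29+:3] mode=3 & 0x7 = 0x3; word=0x62c147da
word = 0x62c147da → little-endian bytes:
  [0]=0xda  [1]=0x47  [2]=0xc1  [3]=0x62

da 47 c1 62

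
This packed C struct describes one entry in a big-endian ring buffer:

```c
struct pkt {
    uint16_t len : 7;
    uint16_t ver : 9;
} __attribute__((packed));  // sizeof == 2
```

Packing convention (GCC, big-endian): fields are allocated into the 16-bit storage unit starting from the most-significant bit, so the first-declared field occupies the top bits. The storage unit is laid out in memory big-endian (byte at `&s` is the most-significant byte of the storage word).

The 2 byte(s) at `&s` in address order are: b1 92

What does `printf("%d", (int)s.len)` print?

[0]=0xb1 [1]=0x92 (big-endian) → word 0xb192
len:7 @ bit 9 → (0xb192>>9)&0x7f = 0x58  ←
ver:9 @ bit 0 → (0xb192>>0)&0x1ff = 0x192

88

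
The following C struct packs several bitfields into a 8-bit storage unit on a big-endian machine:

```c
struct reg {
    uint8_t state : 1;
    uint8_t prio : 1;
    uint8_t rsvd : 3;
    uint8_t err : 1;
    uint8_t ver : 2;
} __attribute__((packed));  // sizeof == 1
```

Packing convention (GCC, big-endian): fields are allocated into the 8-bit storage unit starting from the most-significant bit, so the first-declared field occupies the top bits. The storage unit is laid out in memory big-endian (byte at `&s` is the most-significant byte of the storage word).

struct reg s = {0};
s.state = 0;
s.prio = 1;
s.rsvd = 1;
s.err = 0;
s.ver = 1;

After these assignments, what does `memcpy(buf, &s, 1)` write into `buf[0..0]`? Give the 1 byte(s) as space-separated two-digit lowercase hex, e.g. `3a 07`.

49

state (1b) val=0 bits=0x0 at bit 7: 0x00
prio (1b) val=1 bits=0x1 at bit 6: 0x40
rsvd (3b) val=1 bits=0x1 at bit 3: 0x48
err (1b) val=0 bits=0x0 at bit 2: 0x48
ver (2b) val=1 bits=0x1 at bit 0: 0x49
word = 0x49 → big-endian bytes:
  [0]=0x49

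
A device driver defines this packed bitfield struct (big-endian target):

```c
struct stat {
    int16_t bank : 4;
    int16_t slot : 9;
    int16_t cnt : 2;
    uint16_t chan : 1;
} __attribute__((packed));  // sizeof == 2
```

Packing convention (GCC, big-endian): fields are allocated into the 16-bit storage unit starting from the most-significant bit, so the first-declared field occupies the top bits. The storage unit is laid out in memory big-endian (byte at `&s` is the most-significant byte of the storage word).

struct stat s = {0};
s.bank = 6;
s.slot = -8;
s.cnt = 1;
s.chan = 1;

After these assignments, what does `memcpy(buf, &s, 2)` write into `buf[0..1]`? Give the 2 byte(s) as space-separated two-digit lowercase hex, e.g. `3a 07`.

6f c3

bank (4b) val=6 bits=0x6 at bit 12: 0x6000
slot (9b) val=-8 bits=0x1f8 at bit 3: 0x6fc0
cnt (2b) val=1 bits=0x1 at bit 1: 0x6fc2
chan (1b) val=1 bits=0x1 at bit 0: 0x6fc3
word = 0x6fc3 → big-endian bytes:
  [0]=0x6f  [1]=0xc3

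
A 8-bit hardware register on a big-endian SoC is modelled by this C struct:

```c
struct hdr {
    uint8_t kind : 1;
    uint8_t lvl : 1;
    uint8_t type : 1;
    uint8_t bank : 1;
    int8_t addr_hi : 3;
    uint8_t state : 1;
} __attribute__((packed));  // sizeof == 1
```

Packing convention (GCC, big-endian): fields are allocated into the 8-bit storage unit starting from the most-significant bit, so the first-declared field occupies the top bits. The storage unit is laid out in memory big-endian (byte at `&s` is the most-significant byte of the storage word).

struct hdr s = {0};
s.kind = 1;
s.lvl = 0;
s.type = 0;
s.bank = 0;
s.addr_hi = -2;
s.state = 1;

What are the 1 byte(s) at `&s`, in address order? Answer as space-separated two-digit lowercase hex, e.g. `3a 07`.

8d

kind (1b) val=1 bits=0x1 at bit 7: 0x80
lvl (1b) val=0 bits=0x0 at bit 6: 0x80
type (1b) val=0 bits=0x0 at bit 5: 0x80
bank (1b) val=0 bits=0x0 at bit 4: 0x80
addr_hi (3b) val=-2 bits=0x6 at bit 1: 0x8c
state (1b) val=1 bits=0x1 at bit 0: 0x8d
word = 0x8d → big-endian bytes:
  [0]=0x8d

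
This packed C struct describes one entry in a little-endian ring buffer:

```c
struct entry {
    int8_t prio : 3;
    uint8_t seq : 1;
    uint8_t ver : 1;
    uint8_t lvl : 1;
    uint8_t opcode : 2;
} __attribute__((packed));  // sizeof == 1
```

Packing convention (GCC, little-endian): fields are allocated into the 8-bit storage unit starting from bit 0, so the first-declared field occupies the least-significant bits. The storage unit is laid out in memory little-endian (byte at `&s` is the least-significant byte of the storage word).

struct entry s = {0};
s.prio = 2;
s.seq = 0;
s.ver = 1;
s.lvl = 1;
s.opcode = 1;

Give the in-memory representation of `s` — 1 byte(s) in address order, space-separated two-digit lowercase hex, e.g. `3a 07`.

[0+:3] prio=2 & 0x7 = 0x2; word=0x02
[3+:1] seq=0 & 0x1 = 0x0; word=0x02
[4+:1] ver=1 & 0x1 = 0x1; word=0x12
[5+:1] lvl=1 & 0x1 = 0x1; word=0x32
[6+:2] opcode=1 & 0x3 = 0x1; word=0x72
word = 0x72 → little-endian bytes:
  [0]=0x72

72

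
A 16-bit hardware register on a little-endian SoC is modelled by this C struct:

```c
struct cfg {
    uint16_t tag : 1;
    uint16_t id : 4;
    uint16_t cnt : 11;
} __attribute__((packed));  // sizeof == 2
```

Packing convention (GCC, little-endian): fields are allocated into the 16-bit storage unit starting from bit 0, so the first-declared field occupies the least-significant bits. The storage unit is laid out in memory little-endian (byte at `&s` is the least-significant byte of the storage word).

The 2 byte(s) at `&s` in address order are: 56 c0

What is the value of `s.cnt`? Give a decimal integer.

[0]=0x56 [1]=0xc0 (little-endian) → word 0xc056
tag [0+:1] = (word>>0) & 0x1 = 0
id [1+:4] = (word>>1) & 0xf = 11
cnt [5+:11] = (word>>5) & 0x7ff = 1538  ←

1538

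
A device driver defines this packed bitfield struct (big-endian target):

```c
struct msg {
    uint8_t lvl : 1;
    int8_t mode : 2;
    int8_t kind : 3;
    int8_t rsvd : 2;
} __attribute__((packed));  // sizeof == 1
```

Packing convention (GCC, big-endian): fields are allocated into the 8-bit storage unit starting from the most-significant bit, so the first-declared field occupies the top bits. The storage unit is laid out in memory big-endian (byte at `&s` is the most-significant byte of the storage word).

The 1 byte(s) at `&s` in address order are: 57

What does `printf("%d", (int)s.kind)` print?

-3

[0]=0x57 (big-endian) → word 0x57
lvl [7+:1] = (word>>7) & 0x1 = 0
mode [5+:2] = (word>>5) & 0x3 = 2
kind [2+:3] = (word>>2) & 0x7 = 5  ←
rsvd [0+:2] = (word>>0) & 0x3 = 3
kind signed 3b, MSB=1: 5 - 8 = -3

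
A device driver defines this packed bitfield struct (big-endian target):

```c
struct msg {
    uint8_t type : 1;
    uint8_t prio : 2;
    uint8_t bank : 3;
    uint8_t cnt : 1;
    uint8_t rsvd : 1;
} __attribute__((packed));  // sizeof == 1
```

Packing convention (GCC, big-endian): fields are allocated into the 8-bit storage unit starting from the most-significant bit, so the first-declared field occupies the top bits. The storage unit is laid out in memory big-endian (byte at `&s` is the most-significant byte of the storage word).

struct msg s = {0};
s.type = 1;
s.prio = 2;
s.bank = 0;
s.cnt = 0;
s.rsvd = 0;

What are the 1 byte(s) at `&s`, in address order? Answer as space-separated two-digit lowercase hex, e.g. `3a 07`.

c0

type:1 = 1 → 0x1 << 7 → word 0x80
prio:2 = 2 → 0x2 << 5 → word 0xc0
bank:3 = 0 → 0x0 << 2 → word 0xc0
cnt:1 = 0 → 0x0 << 1 → word 0xc0
rsvd:1 = 0 → 0x0 << 0 → word 0xc0
word = 0xc0 → big-endian bytes:
  [0]=0xc0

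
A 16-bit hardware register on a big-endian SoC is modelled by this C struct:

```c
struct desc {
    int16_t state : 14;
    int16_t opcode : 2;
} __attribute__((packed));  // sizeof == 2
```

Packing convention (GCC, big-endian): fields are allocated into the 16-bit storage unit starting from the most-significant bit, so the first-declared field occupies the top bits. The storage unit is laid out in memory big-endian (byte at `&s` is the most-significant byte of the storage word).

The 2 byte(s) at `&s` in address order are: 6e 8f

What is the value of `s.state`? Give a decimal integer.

[0]=0x6e [1]=0x8f (big-endian) → word 0x6e8f
state [2+:14] = (word>>2) & 0x3fff = 7075  ←
opcode [0+:2] = (word>>0) & 0x3 = 3
state signed 14b, MSB=0: value = 7075

7075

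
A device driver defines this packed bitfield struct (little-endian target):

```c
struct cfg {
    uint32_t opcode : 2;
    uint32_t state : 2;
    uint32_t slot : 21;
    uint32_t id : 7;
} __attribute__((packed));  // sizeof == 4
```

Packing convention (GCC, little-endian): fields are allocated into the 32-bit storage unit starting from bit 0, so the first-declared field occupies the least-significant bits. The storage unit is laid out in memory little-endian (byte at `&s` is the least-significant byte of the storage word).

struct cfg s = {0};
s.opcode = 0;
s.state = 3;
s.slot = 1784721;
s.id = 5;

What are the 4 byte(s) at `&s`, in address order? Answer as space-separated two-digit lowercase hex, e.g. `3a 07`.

1c b9 b3 0b

[0+:2] opcode=0 & 0x3 = 0x0; word=0x00000000
[2+:2] state=3 & 0x3 = 0x3; word=0x0000000c
[4+:21] slot=1784721 & 0x1fffff = 0x1b3b91; word=0x01b3b91c
[25+:7] id=5 & 0x7f = 0x5; word=0x0bb3b91c
word = 0x0bb3b91c → little-endian bytes:
  [0]=0x1c  [1]=0xb9  [2]=0xb3  [3]=0x0b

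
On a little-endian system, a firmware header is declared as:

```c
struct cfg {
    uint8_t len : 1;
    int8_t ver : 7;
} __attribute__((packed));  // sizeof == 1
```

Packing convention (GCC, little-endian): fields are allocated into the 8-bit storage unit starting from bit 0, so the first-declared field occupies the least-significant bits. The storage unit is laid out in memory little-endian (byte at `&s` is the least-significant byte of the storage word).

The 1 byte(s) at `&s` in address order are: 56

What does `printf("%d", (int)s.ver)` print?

[0]=0x56 (little-endian) → word 0x56
len:1 @ bit 0 → (0x56>>0)&0x1 = 0x0
ver:7 @ bit 1 → (0x56>>1)&0x7f = 0x2b  ←
ver signed 7b, MSB=0: value = 43

43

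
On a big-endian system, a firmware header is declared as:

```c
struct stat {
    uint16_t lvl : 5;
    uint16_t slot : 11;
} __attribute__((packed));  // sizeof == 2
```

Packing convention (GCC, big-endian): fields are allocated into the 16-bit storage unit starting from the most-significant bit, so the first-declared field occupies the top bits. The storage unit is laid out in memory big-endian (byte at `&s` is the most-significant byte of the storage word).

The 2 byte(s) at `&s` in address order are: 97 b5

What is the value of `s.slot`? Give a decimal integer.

1973

[0]=0x97 [1]=0xb5 (big-endian) → word 0x97b5
lvl [11+:5] = (word>>11) & 0x1f = 18
slot [0+:11] = (word>>0) & 0x7ff = 1973  ←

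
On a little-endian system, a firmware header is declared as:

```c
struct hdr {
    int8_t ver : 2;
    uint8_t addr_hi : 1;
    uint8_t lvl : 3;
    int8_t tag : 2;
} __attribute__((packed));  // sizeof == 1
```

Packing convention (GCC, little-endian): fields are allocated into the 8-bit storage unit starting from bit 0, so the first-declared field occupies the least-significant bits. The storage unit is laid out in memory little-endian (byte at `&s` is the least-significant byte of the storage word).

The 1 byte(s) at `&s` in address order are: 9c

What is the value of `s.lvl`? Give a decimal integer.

3

[0]=0x9c (little-endian) → word 0x9c
ver:2 @ bit 0 → (0x9c>>0)&0x3 = 0x0
addr_hi:1 @ bit 2 → (0x9c>>2)&0x1 = 0x1
lvl:3 @ bit 3 → (0x9c>>3)&0x7 = 0x3  ←
tag:2 @ bit 6 → (0x9c>>6)&0x3 = 0x2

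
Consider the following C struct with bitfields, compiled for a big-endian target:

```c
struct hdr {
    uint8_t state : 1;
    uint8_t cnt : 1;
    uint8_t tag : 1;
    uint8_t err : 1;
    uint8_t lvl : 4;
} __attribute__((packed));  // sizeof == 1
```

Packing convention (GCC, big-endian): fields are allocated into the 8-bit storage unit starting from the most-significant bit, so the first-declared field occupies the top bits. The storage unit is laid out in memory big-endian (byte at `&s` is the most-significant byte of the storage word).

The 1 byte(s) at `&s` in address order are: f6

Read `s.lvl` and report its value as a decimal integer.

[0]=0xf6 (big-endian) → word 0xf6
state [7+:1] = (word>>7) & 0x1 = 1
cnt [6+:1] = (word>>6) & 0x1 = 1
tag [5+:1] = (word>>5) & 0x1 = 1
err [4+:1] = (word>>4) & 0x1 = 1
lvl [0+:4] = (word>>0) & 0xf = 6  ←

6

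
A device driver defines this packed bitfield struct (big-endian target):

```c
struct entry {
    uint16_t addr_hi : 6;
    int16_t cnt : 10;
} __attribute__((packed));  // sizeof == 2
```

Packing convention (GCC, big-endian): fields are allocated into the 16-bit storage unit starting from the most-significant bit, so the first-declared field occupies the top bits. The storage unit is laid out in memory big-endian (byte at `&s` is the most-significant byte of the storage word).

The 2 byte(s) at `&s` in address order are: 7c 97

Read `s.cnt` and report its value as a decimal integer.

[0]=0x7c [1]=0x97 (big-endian) → word 0x7c97
addr_hi [10+:6] = (word>>10) & 0x3f = 31
cnt [0+:10] = (word>>0) & 0x3ff = 151  ←
cnt signed 10b, MSB=0: value = 151

151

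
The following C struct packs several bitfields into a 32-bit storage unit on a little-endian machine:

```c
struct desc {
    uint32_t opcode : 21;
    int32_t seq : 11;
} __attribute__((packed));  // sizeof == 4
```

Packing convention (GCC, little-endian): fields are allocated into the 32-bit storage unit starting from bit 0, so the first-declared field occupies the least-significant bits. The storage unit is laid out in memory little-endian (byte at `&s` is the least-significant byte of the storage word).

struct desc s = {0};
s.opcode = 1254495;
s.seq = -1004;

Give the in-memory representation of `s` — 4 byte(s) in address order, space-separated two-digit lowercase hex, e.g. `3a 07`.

5f 24 93 82

opcode:21 = 1254495 → 0x13245f << 0 → word 0x0013245f
seq:11 = -1004 → 0x414 << 21 → word 0x8293245f
word = 0x8293245f → little-endian bytes:
  [0]=0x5f  [1]=0x24  [2]=0x93  [3]=0x82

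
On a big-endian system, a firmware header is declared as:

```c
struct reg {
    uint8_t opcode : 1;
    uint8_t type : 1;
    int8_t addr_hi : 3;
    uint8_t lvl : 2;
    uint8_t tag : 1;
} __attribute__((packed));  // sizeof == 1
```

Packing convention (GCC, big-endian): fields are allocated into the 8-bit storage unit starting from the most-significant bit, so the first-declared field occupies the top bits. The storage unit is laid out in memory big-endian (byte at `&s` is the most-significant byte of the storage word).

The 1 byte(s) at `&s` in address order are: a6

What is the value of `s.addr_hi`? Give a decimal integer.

-4

[0]=0xa6 (big-endian) → word 0xa6
opcode [7+:1] = (word>>7) & 0x1 = 1
type [6+:1] = (word>>6) & 0x1 = 0
addr_hi [3+:3] = (word>>3) & 0x7 = 4  ←
lvl [1+:2] = (word>>1) & 0x3 = 3
tag [0+:1] = (word>>0) & 0x1 = 0
addr_hi signed 3b, MSB=1: 4 - 8 = -4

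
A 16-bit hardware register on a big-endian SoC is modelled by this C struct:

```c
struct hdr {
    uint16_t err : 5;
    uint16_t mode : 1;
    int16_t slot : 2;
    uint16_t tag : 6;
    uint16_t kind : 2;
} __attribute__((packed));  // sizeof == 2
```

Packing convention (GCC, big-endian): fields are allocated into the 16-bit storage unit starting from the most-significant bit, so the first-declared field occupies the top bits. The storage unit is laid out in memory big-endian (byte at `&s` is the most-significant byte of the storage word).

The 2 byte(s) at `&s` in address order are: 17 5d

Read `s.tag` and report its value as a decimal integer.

[0]=0x17 [1]=0x5d (big-endian) → word 0x175d
err:5 @ bit 11 → (0x175d>>11)&0x1f = 0x2
mode:1 @ bit 10 → (0x175d>>10)&0x1 = 0x1
slot:2 @ bit 8 → (0x175d>>8)&0x3 = 0x3
tag:6 @ bit 2 → (0x175d>>2)&0x3f = 0x17  ←
kind:2 @ bit 0 → (0x175d>>0)&0x3 = 0x1

23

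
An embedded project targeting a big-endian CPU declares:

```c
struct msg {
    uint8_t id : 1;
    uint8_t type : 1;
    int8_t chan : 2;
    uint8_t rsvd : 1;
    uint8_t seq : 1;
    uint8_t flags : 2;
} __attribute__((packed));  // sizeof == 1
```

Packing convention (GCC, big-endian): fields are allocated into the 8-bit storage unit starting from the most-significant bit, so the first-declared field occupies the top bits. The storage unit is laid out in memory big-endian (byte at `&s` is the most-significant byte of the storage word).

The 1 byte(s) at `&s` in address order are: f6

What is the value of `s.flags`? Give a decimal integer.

2

[0]=0xf6 (big-endian) → word 0xf6
id [7+:1] = (word>>7) & 0x1 = 1
type [6+:1] = (word>>6) & 0x1 = 1
chan [4+:2] = (word>>4) & 0x3 = 3
rsvd [3+:1] = (word>>3) & 0x1 = 0
seq [2+:1] = (word>>2) & 0x1 = 1
flags [0+:2] = (word>>0) & 0x3 = 2  ←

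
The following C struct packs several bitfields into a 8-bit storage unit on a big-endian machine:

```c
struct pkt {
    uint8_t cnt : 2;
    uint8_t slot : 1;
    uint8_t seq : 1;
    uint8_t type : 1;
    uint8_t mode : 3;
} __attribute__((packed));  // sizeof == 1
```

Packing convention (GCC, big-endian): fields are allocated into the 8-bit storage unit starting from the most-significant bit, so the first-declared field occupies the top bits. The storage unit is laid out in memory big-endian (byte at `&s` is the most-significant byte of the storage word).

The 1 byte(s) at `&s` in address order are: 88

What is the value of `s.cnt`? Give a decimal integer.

2

[0]=0x88 (big-endian) → word 0x88
cnt:2 @ bit 6 → (0x88>>6)&0x3 = 0x2  ←
slot:1 @ bit 5 → (0x88>>5)&0x1 = 0x0
seq:1 @ bit 4 → (0x88>>4)&0x1 = 0x0
type:1 @ bit 3 → (0x88>>3)&0x1 = 0x1
mode:3 @ bit 0 → (0x88>>0)&0x7 = 0x0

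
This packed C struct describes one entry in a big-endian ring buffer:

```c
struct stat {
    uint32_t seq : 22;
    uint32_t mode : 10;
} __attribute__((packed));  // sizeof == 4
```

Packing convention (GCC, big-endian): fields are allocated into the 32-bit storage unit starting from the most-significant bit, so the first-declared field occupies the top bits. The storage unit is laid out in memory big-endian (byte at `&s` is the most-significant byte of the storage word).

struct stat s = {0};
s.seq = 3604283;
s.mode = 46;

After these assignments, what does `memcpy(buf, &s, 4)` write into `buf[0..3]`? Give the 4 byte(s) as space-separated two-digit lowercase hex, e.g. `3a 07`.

db fc ec 2e

seq:22 = 3604283 → 0x36ff3b << 10 → word 0xdbfcec00
mode:10 = 46 → 0x2e << 0 → word 0xdbfcec2e
word = 0xdbfcec2e → big-endian bytes:
  [0]=0xdb  [1]=0xfc  [2]=0xec  [3]=0x2e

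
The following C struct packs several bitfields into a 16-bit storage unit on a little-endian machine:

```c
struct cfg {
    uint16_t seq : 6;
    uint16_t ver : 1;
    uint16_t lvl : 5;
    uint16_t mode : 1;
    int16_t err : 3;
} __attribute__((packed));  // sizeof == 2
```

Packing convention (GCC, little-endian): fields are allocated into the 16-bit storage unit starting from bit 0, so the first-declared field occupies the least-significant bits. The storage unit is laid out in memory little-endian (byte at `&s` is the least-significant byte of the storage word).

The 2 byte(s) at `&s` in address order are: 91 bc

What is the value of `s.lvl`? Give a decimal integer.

25

[0]=0x91 [1]=0xbc (little-endian) → word 0xbc91
seq [0+:6] = (word>>0) & 0x3f = 17
ver [6+:1] = (word>>6) & 0x1 = 0
lvl [7+:5] = (word>>7) & 0x1f = 25  ←
mode [12+:1] = (word>>12) & 0x1 = 1
err [13+:3] = (word>>13) & 0x7 = 5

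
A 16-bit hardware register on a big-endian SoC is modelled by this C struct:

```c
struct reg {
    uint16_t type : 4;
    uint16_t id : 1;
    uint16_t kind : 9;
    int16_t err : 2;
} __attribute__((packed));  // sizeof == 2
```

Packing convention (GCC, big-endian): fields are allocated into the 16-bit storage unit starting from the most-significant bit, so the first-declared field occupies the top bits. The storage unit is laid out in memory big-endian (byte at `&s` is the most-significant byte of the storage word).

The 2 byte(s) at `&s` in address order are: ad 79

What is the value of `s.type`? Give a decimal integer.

10

[0]=0xad [1]=0x79 (big-endian) → word 0xad79
type:4 @ bit 12 → (0xad79>>12)&0xf = 0xa  ←
id:1 @ bit 11 → (0xad79>>11)&0x1 = 0x1
kind:9 @ bit 2 → (0xad79>>2)&0x1ff = 0x15e
err:2 @ bit 0 → (0xad79>>0)&0x3 = 0x1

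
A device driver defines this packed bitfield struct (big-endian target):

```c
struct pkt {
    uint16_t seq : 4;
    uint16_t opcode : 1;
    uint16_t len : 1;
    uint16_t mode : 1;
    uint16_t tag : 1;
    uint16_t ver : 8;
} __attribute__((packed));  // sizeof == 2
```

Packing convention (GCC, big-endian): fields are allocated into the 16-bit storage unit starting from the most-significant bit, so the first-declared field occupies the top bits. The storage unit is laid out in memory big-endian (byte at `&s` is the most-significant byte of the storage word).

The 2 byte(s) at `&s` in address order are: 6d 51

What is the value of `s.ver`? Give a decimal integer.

[0]=0x6d [1]=0x51 (big-endian) → word 0x6d51
seq:4 @ bit 12 → (0x6d51>>12)&0xf = 0x6
opcode:1 @ bit 11 → (0x6d51>>11)&0x1 = 0x1
len:1 @ bit 10 → (0x6d51>>10)&0x1 = 0x1
mode:1 @ bit 9 → (0x6d51>>9)&0x1 = 0x0
tag:1 @ bit 8 → (0x6d51>>8)&0x1 = 0x1
ver:8 @ bit 0 → (0x6d51>>0)&0xff = 0x51  ←

81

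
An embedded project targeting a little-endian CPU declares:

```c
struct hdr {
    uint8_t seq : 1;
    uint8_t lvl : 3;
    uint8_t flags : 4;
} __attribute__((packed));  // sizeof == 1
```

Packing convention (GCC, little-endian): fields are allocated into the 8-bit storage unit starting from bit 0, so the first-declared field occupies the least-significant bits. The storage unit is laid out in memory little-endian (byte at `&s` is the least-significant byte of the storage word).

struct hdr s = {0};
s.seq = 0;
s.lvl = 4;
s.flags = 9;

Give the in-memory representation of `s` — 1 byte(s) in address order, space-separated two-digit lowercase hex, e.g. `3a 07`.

[0+:1] seq=0 & 0x1 = 0x0; word=0x00
[1+:3] lvl=4 & 0x7 = 0x4; word=0x08
[4+:4] flags=9 & 0xf = 0x9; word=0x98
word = 0x98 → little-endian bytes:
  [0]=0x98

98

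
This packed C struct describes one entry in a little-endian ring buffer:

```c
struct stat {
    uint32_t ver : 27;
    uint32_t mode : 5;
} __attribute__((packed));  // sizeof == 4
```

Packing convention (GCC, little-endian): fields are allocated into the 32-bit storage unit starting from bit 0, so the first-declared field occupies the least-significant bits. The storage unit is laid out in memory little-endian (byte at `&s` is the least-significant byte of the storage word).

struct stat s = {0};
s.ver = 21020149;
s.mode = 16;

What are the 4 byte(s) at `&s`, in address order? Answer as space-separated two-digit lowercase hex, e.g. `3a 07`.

ver:27 = 21020149 → 0x140bdf5 << 0 → word 0x0140bdf5
mode:5 = 16 → 0x10 << 27 → word 0x8140bdf5
word = 0x8140bdf5 → little-endian bytes:
  [0]=0xf5  [1]=0xbd  [2]=0x40  [3]=0x81

f5 bd 40 81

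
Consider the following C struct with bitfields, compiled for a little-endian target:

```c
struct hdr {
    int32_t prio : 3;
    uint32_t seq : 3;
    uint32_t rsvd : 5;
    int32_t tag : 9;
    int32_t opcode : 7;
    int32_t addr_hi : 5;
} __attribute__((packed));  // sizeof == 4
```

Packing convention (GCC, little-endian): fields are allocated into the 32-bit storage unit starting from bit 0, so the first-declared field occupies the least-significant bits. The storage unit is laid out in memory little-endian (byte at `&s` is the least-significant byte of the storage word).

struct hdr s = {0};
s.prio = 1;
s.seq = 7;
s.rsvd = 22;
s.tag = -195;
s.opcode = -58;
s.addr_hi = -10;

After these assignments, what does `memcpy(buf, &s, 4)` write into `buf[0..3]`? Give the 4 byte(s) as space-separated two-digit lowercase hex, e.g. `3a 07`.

prio (3b) val=1 bits=0x1 at bit 0: 0x00000001
seq (3b) val=7 bits=0x7 at bit 3: 0x00000039
rsvd (5b) val=22 bits=0x16 at bit 6: 0x000005b9
tag (9b) val=-195 bits=0x13d at bit 11: 0x0009edb9
opcode (7b) val=-58 bits=0x46 at bit 20: 0x0469edb9
addr_hi (5b) val=-10 bits=0x16 at bit 27: 0xb469edb9
word = 0xb469edb9 → little-endian bytes:
  [0]=0xb9  [1]=0xed  [2]=0x69  [3]=0xb4

b9 ed 69 b4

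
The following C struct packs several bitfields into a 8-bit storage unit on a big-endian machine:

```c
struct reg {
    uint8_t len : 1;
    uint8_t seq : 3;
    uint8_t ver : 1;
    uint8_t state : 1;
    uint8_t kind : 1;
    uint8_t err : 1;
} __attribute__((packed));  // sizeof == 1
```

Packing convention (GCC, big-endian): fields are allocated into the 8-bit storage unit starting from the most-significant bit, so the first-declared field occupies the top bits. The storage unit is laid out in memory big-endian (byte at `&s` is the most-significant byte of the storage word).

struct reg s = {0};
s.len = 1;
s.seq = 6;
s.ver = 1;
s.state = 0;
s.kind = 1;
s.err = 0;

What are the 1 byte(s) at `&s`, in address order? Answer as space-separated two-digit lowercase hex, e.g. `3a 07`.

ea

len:1 = 1 → 0x1 << 7 → word 0x80
seq:3 = 6 → 0x6 << 4 → word 0xe0
ver:1 = 1 → 0x1 << 3 → word 0xe8
state:1 = 0 → 0x0 << 2 → word 0xe8
kind:1 = 1 → 0x1 << 1 → word 0xea
err:1 = 0 → 0x0 << 0 → word 0xea
word = 0xea → big-endian bytes:
  [0]=0xea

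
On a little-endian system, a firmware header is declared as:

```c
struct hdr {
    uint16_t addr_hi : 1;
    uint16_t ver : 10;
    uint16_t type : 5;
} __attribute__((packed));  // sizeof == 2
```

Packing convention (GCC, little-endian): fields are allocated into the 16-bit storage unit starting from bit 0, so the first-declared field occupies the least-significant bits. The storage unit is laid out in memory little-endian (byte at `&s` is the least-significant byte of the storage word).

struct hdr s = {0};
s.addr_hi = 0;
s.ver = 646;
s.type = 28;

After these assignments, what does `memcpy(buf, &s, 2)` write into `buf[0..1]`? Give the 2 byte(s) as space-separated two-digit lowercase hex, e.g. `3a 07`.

0c e5

addr_hi:1 = 0 → 0x0 << 0 → word 0x0000
ver:10 = 646 → 0x286 << 1 → word 0x050c
type:5 = 28 → 0x1c << 11 → word 0xe50c
word = 0xe50c → little-endian bytes:
  [0]=0x0c  [1]=0xe5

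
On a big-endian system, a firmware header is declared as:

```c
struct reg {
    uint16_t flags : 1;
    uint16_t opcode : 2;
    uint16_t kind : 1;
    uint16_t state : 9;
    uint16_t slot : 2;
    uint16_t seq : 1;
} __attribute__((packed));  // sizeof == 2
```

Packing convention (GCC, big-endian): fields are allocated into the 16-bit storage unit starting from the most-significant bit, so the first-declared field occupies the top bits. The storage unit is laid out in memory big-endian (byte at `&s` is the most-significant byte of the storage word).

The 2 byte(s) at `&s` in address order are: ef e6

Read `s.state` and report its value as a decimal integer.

[0]=0xef [1]=0xe6 (big-endian) → word 0xefe6
flags:1 @ bit 15 → (0xefe6>>15)&0x1 = 0x1
opcode:2 @ bit 13 → (0xefe6>>13)&0x3 = 0x3
kind:1 @ bit 12 → (0xefe6>>12)&0x1 = 0x0
state:9 @ bit 3 → (0xefe6>>3)&0x1ff = 0x1fc  ←
slot:2 @ bit 1 → (0xefe6>>1)&0x3 = 0x3
seq:1 @ bit 0 → (0xefe6>>0)&0x1 = 0x0

508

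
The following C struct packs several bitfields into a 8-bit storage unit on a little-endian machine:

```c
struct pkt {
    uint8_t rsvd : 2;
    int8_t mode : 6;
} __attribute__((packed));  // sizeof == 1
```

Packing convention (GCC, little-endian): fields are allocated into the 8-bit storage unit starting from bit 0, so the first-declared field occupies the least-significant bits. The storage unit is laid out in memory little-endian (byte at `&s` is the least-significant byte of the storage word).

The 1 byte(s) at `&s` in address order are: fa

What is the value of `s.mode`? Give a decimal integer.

[0]=0xfa (little-endian) → word 0xfa
rsvd [0+:2] = (word>>0) & 0x3 = 2
mode [2+:6] = (word>>2) & 0x3f = 62  ←
mode signed 6b, MSB=1: 62 - 64 = -2

-2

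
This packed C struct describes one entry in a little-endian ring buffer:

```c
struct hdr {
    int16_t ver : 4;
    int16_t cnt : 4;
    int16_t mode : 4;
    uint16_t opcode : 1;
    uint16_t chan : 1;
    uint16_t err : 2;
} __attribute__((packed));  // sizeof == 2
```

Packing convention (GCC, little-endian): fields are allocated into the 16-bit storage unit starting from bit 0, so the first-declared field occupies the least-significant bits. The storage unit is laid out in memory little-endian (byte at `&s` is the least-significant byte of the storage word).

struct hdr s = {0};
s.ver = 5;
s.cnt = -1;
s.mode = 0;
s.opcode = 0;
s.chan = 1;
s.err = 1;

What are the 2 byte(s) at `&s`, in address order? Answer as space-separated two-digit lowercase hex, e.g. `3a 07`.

f5 60

ver (4b) val=5 bits=0x5 at bit 0: 0x0005
cnt (4b) val=-1 bits=0xf at bit 4: 0x00f5
mode (4b) val=0 bits=0x0 at bit 8: 0x00f5
opcode (1b) val=0 bits=0x0 at bit 12: 0x00f5
chan (1b) val=1 bits=0x1 at bit 13: 0x20f5
err (2b) val=1 bits=0x1 at bit 14: 0x60f5
word = 0x60f5 → little-endian bytes:
  [0]=0xf5  [1]=0x60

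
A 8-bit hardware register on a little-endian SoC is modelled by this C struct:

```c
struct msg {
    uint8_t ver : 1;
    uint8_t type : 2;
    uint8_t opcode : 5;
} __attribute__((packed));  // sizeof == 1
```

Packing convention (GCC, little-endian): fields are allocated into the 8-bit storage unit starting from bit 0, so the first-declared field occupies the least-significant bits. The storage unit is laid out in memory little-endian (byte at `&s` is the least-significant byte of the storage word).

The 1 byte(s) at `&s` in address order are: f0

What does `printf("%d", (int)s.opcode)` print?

30

[0]=0xf0 (little-endian) → word 0xf0
ver [0+:1] = (word>>0) & 0x1 = 0
type [1+:2] = (word>>1) & 0x3 = 0
opcode [3+:5] = (word>>3) & 0x1f = 30  ←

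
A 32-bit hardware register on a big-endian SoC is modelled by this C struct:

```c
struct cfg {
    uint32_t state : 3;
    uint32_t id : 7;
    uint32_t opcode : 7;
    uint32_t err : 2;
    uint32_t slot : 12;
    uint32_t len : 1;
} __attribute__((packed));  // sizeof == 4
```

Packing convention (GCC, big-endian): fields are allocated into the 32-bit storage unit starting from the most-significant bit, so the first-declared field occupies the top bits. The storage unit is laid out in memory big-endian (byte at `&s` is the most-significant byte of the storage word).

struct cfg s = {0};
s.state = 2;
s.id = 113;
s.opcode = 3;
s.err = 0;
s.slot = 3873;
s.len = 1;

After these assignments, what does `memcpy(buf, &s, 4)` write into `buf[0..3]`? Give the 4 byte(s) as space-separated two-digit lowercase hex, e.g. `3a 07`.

5c 41 9e 43

state:3 = 2 → 0x2 << 29 → word 0x40000000
id:7 = 113 → 0x71 << 22 → word 0x5c400000
opcode:7 = 3 → 0x3 << 15 → word 0x5c418000
err:2 = 0 → 0x0 << 13 → word 0x5c418000
slot:12 = 3873 → 0xf21 << 1 → word 0x5c419e42
len:1 = 1 → 0x1 << 0 → word 0x5c419e43
word = 0x5c419e43 → big-endian bytes:
  [0]=0x5c  [1]=0x41  [2]=0x9e  [3]=0x43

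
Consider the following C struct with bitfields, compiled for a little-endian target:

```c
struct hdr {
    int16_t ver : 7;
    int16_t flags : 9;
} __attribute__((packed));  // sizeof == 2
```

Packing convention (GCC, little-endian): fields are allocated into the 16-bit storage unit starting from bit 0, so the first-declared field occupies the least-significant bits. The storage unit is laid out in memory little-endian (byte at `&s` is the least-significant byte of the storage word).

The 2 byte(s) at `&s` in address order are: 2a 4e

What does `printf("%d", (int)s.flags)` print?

[0]=0x2a [1]=0x4e (little-endian) → word 0x4e2a
ver [0+:7] = (word>>0) & 0x7f = 42
flags [7+:9] = (word>>7) & 0x1ff = 156  ←
flags signed 9b, MSB=0: value = 156

156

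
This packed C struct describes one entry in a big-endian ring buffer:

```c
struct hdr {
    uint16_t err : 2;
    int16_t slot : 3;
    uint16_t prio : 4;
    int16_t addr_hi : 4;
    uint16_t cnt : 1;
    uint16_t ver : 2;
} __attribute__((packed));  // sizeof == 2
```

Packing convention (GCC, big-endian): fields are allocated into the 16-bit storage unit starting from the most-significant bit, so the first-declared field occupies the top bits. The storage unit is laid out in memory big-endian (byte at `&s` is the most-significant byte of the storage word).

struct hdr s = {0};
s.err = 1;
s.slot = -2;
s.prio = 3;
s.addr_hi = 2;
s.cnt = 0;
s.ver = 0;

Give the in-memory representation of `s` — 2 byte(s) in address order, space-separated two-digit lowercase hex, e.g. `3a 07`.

71 90

err:2 = 1 → 0x1 << 14 → word 0x4000
slot:3 = -2 → 0x6 << 11 → word 0x7000
prio:4 = 3 → 0x3 << 7 → word 0x7180
addr_hi:4 = 2 → 0x2 << 3 → word 0x7190
cnt:1 = 0 → 0x0 << 2 → word 0x7190
ver:2 = 0 → 0x0 << 0 → word 0x7190
word = 0x7190 → big-endian bytes:
  [0]=0x71  [1]=0x90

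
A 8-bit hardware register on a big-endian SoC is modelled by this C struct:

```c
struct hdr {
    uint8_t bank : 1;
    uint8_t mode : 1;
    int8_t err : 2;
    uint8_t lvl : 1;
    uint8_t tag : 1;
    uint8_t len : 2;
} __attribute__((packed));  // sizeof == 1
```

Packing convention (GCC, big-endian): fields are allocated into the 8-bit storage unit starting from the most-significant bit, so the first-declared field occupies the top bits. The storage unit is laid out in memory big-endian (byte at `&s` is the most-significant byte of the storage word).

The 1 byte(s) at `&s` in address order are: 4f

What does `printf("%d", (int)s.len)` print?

[0]=0x4f (big-endian) → word 0x4f
bank [7+:1] = (word>>7) & 0x1 = 0
mode [6+:1] = (word>>6) & 0x1 = 1
err [4+:2] = (word>>4) & 0x3 = 0
lvl [3+:1] = (word>>3) & 0x1 = 1
tag [2+:1] = (word>>2) & 0x1 = 1
len [0+:2] = (word>>0) & 0x3 = 3  ←

3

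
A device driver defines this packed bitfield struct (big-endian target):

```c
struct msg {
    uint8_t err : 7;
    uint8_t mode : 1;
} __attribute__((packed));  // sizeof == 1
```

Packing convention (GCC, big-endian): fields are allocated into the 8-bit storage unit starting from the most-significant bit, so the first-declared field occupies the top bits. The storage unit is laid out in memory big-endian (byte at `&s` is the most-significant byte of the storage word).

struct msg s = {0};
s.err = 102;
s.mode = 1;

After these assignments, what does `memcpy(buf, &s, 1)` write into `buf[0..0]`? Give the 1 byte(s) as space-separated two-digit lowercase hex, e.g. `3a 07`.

cd

[1+:7] err=102 & 0x7f = 0x66; word=0xcc
[0+:1] mode=1 & 0x1 = 0x1; word=0xcd
word = 0xcd → big-endian bytes:
  [0]=0xcd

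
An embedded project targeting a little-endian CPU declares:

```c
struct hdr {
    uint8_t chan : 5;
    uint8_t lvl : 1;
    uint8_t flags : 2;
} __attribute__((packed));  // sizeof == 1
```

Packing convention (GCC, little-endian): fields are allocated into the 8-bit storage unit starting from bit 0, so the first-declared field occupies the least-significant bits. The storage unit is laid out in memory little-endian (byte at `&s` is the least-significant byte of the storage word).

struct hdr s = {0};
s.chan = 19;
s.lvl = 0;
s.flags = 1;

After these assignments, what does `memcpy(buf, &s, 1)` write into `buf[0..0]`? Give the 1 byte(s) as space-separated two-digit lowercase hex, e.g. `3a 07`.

53

chan (5b) val=19 bits=0x13 at bit 0: 0x13
lvl (1b) val=0 bits=0x0 at bit 5: 0x13
flags (2b) val=1 bits=0x1 at bit 6: 0x53
word = 0x53 → little-endian bytes:
  [0]=0x53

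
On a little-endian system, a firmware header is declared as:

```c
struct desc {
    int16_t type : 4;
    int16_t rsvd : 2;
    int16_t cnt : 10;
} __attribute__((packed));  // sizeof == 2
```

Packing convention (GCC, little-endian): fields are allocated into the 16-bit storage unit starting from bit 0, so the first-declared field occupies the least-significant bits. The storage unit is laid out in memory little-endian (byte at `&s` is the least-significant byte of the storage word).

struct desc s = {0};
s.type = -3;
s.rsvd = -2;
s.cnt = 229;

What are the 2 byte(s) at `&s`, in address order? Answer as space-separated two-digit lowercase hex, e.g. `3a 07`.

type:4 = -3 → 0xd << 0 → word 0x000d
rsvd:2 = -2 → 0x2 << 4 → word 0x002d
cnt:10 = 229 → 0xe5 << 6 → word 0x396d
word = 0x396d → little-endian bytes:
  [0]=0x6d  [1]=0x39

6d 39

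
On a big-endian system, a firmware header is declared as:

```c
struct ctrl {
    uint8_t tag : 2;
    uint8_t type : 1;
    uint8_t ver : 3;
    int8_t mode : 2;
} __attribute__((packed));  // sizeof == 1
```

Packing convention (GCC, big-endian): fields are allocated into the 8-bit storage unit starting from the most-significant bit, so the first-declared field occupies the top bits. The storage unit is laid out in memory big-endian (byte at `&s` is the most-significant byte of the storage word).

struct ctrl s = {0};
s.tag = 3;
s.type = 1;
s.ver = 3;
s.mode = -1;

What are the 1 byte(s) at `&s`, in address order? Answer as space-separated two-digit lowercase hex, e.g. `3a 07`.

[6+:2] tag=3 & 0x3 = 0x3; word=0xc0
[5+:1] type=1 & 0x1 = 0x1; word=0xe0
[2+:3] ver=3 & 0x7 = 0x3; word=0xec
[0+:2] mode=-1 & 0x3 = 0x3; word=0xef
word = 0xef → big-endian bytes:
  [0]=0xef

ef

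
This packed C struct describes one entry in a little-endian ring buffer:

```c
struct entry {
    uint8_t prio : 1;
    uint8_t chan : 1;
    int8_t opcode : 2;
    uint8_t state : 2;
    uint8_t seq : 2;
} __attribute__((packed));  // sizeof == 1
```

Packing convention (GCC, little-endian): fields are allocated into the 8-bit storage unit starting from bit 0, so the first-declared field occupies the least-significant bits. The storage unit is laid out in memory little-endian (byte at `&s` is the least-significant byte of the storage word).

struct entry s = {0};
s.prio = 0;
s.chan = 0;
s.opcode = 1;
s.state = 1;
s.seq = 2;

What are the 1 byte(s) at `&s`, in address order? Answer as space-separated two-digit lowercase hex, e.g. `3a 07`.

prio (1b) val=0 bits=0x0 at bit 0: 0x00
chan (1b) val=0 bits=0x0 at bit 1: 0x00
opcode (2b) val=1 bits=0x1 at bit 2: 0x04
state (2b) val=1 bits=0x1 at bit 4: 0x14
seq (2b) val=2 bits=0x2 at bit 6: 0x94
word = 0x94 → little-endian bytes:
  [0]=0x94

94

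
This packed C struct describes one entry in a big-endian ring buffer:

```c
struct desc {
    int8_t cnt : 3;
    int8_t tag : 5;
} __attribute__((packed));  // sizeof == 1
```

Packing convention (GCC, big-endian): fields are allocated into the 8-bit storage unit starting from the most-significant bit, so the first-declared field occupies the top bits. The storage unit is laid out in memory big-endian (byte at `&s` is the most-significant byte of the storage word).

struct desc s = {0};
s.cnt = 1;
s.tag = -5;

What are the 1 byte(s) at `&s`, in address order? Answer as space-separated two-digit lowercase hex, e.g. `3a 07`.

cnt (3b) val=1 bits=0x1 at bit 5: 0x20
tag (5b) val=-5 bits=0x1b at bit 0: 0x3b
word = 0x3b → big-endian bytes:
  [0]=0x3b

3b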